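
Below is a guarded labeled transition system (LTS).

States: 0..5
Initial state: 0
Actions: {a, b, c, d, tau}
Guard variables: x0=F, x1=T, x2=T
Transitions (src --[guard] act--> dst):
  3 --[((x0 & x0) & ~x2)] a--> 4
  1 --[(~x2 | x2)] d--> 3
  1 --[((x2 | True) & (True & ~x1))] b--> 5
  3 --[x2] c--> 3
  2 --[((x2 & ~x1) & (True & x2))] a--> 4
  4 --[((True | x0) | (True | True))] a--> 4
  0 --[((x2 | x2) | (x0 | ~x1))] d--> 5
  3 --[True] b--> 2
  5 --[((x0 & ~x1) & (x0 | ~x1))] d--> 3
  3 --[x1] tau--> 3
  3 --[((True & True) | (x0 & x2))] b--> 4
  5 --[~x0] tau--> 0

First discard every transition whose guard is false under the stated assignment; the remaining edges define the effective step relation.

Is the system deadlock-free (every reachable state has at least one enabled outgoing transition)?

Reachable = {0,5}
  0: d→5  [deg 1]
  5: tau→0  [deg 1]

Answer: DEADLOCK-FREE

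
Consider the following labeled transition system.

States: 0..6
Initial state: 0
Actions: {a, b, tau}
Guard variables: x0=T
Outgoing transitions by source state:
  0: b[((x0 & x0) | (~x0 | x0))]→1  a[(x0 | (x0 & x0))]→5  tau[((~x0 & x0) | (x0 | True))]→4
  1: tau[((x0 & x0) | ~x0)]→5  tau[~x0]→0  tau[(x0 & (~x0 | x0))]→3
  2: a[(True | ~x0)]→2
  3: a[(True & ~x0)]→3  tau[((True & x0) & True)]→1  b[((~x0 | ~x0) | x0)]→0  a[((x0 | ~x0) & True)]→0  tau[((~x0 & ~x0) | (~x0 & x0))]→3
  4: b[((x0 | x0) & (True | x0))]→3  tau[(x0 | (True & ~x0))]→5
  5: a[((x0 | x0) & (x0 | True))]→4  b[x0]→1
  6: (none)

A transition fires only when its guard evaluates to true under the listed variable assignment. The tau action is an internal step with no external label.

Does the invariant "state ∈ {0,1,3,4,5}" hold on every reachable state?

Inv-set: {0,1,3,4,5}
Reachable = {0,1,3,4,5}
  0: ok
  1: ok
  3: ok
  4: ok
  5: ok

Answer: INVARIANT HOLDS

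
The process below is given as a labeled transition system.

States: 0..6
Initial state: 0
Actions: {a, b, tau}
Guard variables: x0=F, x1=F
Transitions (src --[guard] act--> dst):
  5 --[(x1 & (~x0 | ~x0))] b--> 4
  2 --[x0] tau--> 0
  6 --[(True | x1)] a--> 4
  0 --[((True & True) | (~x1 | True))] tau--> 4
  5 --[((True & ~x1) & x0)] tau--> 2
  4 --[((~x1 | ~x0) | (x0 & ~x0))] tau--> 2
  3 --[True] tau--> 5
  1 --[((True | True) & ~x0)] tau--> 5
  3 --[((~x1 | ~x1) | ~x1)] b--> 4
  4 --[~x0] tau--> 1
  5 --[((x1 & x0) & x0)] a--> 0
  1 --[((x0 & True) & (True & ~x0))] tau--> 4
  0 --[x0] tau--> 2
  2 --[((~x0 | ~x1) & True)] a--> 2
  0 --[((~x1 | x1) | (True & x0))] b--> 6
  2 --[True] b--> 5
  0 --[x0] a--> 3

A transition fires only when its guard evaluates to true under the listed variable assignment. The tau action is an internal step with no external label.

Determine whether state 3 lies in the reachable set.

Answer: UNREACHABLE

Working:
10 transition(s) survive guard evaluation.
depth 0: {0}
depth 1: {4,6}  now seen {0,4,6}
depth 2: {1,2}  now seen {0,1,2,4,6}
depth 3: {5}  now seen {0,1,2,4,5,6}
R = {0,1,2,4,5,6}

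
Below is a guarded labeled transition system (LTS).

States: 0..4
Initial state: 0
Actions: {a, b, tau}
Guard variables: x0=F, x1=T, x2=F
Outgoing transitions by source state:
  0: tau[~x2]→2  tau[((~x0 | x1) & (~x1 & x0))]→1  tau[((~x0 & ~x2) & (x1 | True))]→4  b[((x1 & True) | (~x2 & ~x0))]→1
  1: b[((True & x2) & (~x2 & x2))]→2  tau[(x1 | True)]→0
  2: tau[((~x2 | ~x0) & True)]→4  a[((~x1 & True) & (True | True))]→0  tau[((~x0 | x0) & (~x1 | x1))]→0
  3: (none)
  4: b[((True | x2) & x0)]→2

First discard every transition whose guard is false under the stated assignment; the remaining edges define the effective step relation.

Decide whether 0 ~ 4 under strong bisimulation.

Bisimulation quotient by refinement:
  π0 = {{0,1,2,3,4}}
  π1 = {{0},{1,2},{3,4}}
  π2 = {{0},{1},{2},{3,4}}
4 equivalence class(es) (converged in 3)
[0]={0}  [4]={3,4}

Answer: NOT BISIMILAR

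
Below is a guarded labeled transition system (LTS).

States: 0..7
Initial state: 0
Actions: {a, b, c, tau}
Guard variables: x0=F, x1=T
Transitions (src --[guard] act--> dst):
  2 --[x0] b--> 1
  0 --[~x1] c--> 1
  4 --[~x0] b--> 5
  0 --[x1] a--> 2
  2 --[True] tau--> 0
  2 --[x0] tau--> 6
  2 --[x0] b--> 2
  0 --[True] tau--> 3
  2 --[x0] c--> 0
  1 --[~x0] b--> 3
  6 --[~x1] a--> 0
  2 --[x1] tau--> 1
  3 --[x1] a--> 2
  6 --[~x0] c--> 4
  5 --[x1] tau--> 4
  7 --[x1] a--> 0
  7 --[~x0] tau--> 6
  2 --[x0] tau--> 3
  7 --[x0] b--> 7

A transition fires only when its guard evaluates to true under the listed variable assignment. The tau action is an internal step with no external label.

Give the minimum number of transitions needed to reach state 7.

Answer: UNREACHABLE

Analysis:
BFS to 7:
  L0 = {0}
  L1 = {2,3}
  L2 = {1}
7 never appears.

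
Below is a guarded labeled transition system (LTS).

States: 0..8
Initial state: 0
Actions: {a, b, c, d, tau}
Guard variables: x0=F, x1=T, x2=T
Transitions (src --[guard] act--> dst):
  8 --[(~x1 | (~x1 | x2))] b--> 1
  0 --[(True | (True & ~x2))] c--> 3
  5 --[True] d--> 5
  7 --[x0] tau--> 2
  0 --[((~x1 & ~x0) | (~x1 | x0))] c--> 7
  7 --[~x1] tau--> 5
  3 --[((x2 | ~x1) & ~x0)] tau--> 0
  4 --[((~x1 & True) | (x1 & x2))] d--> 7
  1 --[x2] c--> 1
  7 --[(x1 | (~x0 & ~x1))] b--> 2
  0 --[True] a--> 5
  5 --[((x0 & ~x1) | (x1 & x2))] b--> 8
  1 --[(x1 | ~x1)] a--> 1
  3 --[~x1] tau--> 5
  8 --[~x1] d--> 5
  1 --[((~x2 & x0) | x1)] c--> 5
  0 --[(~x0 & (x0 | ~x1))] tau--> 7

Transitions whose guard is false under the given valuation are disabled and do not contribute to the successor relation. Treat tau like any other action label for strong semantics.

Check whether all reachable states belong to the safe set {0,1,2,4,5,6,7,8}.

Answer: INVARIANT VIOLATED at state 3

Working:
Safe = {0,1,2,4,5,6,7,8}
Reachable = {0,1,3,5,8}
  0: safe
  1: safe
  3: outside
  5: safe
  8: safe
reach 3 via c — violates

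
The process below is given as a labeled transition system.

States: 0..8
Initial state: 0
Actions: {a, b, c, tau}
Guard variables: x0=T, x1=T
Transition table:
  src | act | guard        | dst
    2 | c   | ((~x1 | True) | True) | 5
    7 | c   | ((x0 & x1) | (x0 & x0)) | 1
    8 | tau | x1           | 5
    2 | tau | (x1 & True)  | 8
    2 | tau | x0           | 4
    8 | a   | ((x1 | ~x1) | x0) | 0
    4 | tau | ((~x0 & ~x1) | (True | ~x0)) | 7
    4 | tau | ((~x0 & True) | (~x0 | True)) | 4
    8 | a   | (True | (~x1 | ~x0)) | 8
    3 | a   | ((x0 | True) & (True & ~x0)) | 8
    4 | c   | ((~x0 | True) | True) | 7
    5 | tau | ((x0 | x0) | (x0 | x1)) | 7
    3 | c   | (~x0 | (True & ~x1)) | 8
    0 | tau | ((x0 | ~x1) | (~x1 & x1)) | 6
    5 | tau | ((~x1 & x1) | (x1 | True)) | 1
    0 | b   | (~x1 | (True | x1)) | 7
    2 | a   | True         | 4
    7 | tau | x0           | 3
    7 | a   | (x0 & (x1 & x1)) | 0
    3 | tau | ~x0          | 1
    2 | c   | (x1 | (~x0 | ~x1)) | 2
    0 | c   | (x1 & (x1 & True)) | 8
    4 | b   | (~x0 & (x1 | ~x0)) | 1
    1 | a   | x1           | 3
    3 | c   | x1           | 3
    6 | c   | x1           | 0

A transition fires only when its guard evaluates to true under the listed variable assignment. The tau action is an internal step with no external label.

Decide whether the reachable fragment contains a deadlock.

Answer: DEADLOCK-FREE

Analysis:
Reach set: {0,1,3,5,6,7,8}
  0: b→7  c→8  tau→6  [3 exit(s)]
  1: a→3  [1 exit(s)]
  3: c→3  [1 exit(s)]
  5: tau→1  tau→7  [2 exit(s)]
  6: c→0  [1 exit(s)]
  7: a→0  c→1  tau→3  [3 exit(s)]
  8: a→0  a→8  tau→5  [3 exit(s)]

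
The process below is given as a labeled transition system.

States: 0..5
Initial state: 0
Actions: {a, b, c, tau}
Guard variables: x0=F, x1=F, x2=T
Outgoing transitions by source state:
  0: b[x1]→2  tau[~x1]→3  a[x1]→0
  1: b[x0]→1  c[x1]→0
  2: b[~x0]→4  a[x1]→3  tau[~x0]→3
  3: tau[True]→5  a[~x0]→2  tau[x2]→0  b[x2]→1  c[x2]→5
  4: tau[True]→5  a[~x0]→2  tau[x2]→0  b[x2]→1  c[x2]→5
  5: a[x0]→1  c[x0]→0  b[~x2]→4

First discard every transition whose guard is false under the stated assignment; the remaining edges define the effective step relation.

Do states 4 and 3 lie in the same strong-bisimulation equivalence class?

Answer: BISIMILAR

Analysis:
Refine partition for ~:
  P[0] = {{0,1,2,3,4,5}}
  P[1] = {{0},{1,5},{2},{3,4}}
stable after 2 split(s): 4 block(s)
[4]={3,4}  [3]={3,4}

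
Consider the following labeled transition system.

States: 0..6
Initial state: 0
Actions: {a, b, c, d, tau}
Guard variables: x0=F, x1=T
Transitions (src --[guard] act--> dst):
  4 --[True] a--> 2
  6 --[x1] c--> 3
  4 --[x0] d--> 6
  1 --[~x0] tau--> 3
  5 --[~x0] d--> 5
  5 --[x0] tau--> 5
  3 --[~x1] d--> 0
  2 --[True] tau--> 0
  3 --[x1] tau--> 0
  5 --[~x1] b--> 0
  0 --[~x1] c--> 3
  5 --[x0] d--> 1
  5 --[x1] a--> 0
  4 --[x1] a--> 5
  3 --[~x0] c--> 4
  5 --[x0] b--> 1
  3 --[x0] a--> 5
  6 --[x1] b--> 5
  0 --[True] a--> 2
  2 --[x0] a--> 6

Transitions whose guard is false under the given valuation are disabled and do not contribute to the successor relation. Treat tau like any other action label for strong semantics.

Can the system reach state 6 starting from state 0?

Answer: UNREACHABLE

Working:
11 transition(s) survive guard evaluation.
Layer 0: {0}
Layer 1: {2}  now seen {0,2}
R = {0,2}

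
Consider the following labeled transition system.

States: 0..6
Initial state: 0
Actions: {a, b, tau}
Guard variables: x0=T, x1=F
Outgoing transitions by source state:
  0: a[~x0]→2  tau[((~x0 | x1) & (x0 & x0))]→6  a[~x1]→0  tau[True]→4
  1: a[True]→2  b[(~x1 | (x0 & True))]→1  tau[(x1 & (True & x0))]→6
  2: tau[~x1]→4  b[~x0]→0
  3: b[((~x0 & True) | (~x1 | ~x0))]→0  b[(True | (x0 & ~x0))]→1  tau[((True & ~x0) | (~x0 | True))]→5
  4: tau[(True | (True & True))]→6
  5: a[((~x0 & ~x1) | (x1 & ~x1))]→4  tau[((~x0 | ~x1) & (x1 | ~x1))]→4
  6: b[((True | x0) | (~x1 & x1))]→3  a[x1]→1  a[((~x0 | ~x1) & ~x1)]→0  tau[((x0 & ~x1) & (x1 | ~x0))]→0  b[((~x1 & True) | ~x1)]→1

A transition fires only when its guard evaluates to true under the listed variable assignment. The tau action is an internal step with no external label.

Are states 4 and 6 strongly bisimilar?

Answer: NOT BISIMILAR

Working:
Bisimulation quotient by refinement:
  π0 = {{0,1,2,3,4,5,6}}
  π1 = {{0},{1,6},{2,4,5},{3}}
  π2 = {{0},{1},{2,5},{3},{4},{6}}
Fixed point at round 3; 6 class(es).
[4]={4}  [6]={6}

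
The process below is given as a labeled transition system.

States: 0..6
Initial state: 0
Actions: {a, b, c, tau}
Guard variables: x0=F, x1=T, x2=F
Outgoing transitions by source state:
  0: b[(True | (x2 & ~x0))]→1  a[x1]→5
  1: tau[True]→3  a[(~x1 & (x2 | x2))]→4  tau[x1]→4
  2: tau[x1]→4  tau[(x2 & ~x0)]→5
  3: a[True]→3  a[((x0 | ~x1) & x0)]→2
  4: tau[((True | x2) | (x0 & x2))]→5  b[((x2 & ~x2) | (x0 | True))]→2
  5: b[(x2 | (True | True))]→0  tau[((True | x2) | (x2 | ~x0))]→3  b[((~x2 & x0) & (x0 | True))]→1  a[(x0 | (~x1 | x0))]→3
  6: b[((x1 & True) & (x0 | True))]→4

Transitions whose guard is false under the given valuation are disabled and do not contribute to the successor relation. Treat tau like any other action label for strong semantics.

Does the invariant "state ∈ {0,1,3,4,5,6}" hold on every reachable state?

Inv-set: {0,1,3,4,5,6}
Reach set: {0,1,2,3,4,5}
  0: safe
  1: safe
  2: outside
  3: safe
  4: safe
  5: safe
counterexample path to 2: b·tau·b

Answer: INVARIANT VIOLATED at state 2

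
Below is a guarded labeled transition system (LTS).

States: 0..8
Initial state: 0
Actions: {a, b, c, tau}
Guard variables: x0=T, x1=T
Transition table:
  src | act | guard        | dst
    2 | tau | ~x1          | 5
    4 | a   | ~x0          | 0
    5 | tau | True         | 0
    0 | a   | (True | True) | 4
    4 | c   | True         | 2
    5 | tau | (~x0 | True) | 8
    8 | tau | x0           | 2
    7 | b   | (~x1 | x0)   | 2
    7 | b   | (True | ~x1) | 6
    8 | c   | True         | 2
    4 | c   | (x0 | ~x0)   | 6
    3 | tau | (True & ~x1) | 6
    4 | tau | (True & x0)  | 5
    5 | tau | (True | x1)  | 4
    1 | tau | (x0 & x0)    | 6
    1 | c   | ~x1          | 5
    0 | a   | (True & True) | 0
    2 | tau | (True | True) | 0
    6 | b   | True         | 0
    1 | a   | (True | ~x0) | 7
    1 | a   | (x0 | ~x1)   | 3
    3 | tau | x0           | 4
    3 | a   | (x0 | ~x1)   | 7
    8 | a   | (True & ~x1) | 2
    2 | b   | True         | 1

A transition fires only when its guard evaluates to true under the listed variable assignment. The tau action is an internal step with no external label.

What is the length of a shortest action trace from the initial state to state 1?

Answer: 3

Trace:
Breadth-first toward 1:
  Layer 0: {0}
  Layer 1: {4}
  Layer 2: {2,5,6}
  Layer 3: {1,8}
depth(1)=3, e.g. a·c·b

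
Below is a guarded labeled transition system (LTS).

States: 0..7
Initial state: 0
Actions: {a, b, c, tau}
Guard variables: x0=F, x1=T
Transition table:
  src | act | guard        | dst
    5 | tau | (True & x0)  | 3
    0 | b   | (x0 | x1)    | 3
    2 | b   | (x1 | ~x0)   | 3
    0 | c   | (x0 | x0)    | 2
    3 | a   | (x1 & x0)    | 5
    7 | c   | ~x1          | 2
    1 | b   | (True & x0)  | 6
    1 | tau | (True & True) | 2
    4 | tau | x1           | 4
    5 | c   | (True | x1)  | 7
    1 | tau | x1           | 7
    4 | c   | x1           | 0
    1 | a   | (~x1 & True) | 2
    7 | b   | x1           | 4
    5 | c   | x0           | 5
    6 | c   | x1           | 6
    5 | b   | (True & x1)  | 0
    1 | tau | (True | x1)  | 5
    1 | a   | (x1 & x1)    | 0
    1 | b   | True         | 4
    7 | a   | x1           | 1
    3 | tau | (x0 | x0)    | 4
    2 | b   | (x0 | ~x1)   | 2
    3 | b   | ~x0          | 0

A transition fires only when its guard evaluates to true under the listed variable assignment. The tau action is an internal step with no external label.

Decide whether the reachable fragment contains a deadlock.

Reachable = {0,3}
  0: b→3  [deg 1]
  3: b→0  [deg 1]

Answer: DEADLOCK-FREE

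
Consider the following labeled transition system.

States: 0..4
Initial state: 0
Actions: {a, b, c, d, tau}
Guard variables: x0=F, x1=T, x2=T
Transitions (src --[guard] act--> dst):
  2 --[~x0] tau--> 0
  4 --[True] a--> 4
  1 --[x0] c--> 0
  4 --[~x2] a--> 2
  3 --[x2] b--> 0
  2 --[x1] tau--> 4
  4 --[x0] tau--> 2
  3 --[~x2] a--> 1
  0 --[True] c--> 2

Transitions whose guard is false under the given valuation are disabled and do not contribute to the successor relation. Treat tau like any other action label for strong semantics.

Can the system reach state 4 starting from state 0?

5 transition(s) survive guard evaluation.
L0 = {0}
L1 = {2}  now seen {0,2}
L2 = {4}  now seen {0,2,4}
Reach set: {0,2,4}
Path to 4: c·tau

Answer: REACHABLE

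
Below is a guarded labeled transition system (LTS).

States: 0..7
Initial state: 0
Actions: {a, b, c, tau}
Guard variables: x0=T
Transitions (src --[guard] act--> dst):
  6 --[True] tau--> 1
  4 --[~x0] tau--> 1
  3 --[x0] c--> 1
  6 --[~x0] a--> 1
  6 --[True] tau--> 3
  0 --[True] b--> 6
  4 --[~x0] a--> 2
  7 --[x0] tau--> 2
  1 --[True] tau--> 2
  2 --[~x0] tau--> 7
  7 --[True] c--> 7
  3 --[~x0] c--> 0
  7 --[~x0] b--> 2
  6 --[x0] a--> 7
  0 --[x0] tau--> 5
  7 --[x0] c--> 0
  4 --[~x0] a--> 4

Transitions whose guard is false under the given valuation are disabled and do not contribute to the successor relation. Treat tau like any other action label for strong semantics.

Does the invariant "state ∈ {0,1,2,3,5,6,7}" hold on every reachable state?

Safe = {0,1,2,3,5,6,7}
R = {0,1,2,3,5,6,7}
  0: safe
  1: safe
  2: safe
  3: safe
  5: safe
  6: safe
  7: safe

Answer: INVARIANT HOLDS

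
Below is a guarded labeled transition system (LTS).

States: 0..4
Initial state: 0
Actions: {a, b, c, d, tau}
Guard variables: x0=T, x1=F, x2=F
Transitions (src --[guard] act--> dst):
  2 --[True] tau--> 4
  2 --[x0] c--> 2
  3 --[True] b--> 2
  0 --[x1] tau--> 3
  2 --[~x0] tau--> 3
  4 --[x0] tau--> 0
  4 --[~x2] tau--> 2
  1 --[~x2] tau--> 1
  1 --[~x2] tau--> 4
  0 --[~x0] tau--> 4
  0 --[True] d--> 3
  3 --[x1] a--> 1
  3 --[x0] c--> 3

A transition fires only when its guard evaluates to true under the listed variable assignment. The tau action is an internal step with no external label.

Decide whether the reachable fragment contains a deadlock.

Answer: DEADLOCK-FREE

Trace:
R = {0,2,3,4}
  0: d→3  [deg 1]
  2: c→2  tau→4  [deg 2]
  3: b→2  c→3  [deg 2]
  4: tau→0  tau→2  [deg 2]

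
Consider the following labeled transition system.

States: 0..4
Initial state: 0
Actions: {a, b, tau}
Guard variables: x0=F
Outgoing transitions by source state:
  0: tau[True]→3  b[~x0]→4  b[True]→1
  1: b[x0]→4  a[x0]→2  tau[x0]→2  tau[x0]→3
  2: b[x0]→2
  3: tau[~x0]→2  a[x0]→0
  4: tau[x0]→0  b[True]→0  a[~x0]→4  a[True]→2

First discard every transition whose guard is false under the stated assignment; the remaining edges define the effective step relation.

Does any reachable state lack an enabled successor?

Reach set: {0,1,2,3,4}
  0: b→1  b→4  tau→3  [deg 3]
  1: ∅  [STUCK]
  2: ∅  [STUCK]
  3: tau→2  [deg 1]
  4: a→2  a→4  b→0  [deg 3]
witness 1: b

Answer: DEADLOCK at state 1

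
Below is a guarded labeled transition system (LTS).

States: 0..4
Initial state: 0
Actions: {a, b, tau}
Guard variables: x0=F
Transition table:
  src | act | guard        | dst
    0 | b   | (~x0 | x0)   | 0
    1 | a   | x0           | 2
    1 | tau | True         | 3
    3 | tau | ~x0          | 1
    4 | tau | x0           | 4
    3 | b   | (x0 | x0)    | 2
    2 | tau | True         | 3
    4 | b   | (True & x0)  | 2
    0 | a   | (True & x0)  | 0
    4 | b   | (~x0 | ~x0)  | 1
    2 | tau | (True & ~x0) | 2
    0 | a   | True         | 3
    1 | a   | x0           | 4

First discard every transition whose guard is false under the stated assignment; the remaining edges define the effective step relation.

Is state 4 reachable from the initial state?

Answer: UNREACHABLE

Working:
Guard filter leaves 7 enabled edge(s).
L0 = {0}
L1 = {3}  total {0,3}
L2 = {1}  total {0,1,3}
Reach set: {0,1,3}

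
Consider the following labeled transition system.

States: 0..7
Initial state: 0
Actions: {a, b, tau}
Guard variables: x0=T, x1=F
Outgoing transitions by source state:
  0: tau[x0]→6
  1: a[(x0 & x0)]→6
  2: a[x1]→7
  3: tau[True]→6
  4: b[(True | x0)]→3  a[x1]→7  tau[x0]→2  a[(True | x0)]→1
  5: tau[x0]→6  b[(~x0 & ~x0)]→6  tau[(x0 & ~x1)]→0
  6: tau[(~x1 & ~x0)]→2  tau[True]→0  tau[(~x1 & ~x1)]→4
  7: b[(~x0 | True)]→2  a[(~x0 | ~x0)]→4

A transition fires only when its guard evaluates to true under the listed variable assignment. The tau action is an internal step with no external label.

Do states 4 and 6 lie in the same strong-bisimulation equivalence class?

Bisimulation quotient by refinement:
  P[0] = {{0,1,2,3,4,5,6,7}}
  P[1] = {{0,3,5,6},{1},{2},{4},{7}}
  P[2] = {{0,3,5},{1},{2},{4},{6},{7}}
  P[3] = {{0,3},{1},{2},{4},{5},{6},{7}}
stable after 4 split(s): 7 block(s)
4∈{4}, 6∈{6}

Answer: NOT BISIMILAR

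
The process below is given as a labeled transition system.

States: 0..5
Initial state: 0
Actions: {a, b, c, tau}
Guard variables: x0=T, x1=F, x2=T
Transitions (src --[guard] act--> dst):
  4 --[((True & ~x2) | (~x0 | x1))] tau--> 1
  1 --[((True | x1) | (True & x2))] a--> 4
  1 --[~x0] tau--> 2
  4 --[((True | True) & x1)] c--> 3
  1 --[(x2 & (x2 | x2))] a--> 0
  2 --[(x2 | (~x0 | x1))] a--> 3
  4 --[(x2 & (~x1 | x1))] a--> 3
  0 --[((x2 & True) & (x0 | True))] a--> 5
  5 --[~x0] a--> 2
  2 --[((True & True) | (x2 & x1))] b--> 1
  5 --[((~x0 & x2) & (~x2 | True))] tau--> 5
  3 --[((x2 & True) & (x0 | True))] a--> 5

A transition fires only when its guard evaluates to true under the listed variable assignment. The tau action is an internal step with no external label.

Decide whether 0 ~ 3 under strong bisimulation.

Answer: BISIMILAR

Working:
Bisimulation quotient by refinement:
  π0 = {{0,1,2,3,4,5}}
  π1 = {{0,1,3,4},{2},{5}}
  π2 = {{0,3},{1,4},{2},{5}}
  π3 = {{0,3},{1},{2},{4},{5}}
Fixed point at round 4; 5 class(es).
[0]={0,3}  [3]={0,3}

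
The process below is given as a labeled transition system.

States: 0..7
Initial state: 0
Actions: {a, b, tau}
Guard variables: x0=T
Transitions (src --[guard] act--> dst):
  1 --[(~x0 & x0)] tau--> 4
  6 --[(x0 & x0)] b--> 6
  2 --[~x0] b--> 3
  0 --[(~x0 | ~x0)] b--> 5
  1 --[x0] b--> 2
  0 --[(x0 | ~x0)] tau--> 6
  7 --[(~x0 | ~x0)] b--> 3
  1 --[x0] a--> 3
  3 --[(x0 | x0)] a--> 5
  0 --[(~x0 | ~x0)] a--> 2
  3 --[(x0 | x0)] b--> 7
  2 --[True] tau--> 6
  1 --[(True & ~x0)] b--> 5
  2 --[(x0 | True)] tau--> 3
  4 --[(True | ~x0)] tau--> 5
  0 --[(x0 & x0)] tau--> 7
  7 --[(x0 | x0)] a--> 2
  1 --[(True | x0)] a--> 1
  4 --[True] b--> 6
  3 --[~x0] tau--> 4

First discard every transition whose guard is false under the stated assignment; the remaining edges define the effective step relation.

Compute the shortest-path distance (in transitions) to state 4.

Answer: UNREACHABLE

Trace:
BFS to 4:
  L0 = {0}
  L1 = {6,7}
  L2 = {2}
  L3 = {3}
  L4 = {5}
4 never appears.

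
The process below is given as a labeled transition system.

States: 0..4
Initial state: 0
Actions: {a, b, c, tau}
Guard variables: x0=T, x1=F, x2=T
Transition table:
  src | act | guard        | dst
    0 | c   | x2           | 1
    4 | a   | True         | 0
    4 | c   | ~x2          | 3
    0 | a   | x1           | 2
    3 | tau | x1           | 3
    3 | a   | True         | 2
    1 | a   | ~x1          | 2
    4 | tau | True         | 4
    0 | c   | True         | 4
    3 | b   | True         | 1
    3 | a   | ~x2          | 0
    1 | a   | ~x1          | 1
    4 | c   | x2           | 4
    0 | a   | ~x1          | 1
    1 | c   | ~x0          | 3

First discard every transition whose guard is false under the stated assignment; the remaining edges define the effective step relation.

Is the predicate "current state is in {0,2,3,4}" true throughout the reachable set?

Answer: INVARIANT VIOLATED at state 1

Trace:
Inv-set: {0,2,3,4}
Reachable = {0,1,2,4}
  0: ✓
  1: VIOLATES
  2: ✓
  4: ✓
counterexample path to 1: c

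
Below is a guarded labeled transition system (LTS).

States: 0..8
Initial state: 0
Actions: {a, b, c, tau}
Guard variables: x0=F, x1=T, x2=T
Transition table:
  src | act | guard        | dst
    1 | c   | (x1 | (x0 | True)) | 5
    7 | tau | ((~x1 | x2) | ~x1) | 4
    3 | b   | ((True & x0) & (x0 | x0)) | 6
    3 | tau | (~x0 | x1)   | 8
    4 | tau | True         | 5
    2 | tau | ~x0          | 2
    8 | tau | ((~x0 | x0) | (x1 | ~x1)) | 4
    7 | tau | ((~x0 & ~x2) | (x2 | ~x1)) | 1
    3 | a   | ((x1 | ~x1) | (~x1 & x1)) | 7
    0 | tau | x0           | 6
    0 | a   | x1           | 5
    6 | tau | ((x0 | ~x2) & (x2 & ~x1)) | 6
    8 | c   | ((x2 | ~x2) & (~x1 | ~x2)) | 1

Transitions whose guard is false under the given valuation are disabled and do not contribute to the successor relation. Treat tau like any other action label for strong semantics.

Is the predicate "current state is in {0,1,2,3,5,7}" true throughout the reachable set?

Answer: INVARIANT HOLDS

Trace:
Safe = {0,1,2,3,5,7}
Reachable = {0,5}
  0: ok
  5: ok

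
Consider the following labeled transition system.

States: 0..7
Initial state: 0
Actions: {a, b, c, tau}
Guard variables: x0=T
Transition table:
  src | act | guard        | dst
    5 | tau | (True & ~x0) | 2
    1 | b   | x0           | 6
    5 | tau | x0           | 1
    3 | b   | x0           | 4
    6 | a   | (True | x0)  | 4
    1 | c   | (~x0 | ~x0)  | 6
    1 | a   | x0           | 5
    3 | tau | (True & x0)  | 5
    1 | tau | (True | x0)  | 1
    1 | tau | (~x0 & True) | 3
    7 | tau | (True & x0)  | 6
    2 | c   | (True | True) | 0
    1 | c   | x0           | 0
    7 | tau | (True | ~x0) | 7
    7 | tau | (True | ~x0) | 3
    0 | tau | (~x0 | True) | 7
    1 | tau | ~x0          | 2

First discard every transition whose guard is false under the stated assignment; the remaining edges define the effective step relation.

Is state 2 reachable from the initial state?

Answer: UNREACHABLE

Analysis:
After dropping false guards: 13 live edges.
Layer 0: {0}
Layer 1: {7}  now seen {0,7}
Layer 2: {3,6}  now seen {0,3,6,7}
Layer 3: {4,5}  now seen {0,3,4,5,6,7}
Layer 4: {1}  now seen {0,1,3,4,5,6,7}
Reachable = {0,1,3,4,5,6,7}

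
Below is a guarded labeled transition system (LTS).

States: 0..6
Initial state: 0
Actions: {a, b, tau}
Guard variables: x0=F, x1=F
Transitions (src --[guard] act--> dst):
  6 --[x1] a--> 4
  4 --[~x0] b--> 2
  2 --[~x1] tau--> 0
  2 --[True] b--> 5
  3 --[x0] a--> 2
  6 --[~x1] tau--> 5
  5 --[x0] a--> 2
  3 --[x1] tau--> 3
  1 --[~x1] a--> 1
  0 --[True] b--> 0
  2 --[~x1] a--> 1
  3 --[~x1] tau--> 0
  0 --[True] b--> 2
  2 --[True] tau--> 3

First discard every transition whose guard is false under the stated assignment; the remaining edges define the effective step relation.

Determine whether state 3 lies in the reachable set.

Answer: REACHABLE

Trace:
10 transition(s) survive guard evaluation.
Layer 0: {0}
Layer 1: {2}  now seen {0,2}
Layer 2: {1,3,5}  now seen {0,1,2,3,5}
Reachable = {0,1,2,3,5}
witness 3: b·tau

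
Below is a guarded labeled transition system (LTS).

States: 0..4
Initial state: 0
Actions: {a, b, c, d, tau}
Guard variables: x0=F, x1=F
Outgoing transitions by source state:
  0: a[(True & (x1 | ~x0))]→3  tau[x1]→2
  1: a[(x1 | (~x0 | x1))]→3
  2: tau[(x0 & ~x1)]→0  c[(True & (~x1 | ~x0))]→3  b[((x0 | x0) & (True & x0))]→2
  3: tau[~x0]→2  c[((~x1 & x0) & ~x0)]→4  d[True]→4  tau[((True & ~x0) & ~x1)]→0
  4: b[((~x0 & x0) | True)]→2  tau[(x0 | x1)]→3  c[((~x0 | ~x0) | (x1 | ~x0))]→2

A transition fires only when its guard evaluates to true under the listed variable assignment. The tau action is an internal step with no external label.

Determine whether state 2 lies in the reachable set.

After dropping false guards: 8 live edges.
L0 = {0}
L1 = {3}  total {0,3}
L2 = {2,4}  total {0,2,3,4}
Reachable = {0,2,3,4}
Path to 2: a·tau

Answer: REACHABLE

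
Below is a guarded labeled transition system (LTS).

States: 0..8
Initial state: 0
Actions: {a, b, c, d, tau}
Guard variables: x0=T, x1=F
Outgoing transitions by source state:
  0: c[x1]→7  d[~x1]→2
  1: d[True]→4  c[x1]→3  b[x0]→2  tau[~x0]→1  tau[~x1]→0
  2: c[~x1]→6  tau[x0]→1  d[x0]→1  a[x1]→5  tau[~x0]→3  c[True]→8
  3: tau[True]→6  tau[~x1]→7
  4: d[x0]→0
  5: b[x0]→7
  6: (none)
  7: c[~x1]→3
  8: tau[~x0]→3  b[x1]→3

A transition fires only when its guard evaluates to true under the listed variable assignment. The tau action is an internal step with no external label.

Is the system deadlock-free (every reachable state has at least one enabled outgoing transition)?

Reachable = {0,1,2,4,6,8}
  0: d→2  [1 exit(s)]
  1: b→2  d→4  tau→0  [3 exit(s)]
  2: c→6  c→8  d→1  tau→1  [4 exit(s)]
  4: d→0  [1 exit(s)]
  6: ∅  [deadlock]
  8: ∅  [deadlock]
trace reaching 6: d·c

Answer: DEADLOCK at state 6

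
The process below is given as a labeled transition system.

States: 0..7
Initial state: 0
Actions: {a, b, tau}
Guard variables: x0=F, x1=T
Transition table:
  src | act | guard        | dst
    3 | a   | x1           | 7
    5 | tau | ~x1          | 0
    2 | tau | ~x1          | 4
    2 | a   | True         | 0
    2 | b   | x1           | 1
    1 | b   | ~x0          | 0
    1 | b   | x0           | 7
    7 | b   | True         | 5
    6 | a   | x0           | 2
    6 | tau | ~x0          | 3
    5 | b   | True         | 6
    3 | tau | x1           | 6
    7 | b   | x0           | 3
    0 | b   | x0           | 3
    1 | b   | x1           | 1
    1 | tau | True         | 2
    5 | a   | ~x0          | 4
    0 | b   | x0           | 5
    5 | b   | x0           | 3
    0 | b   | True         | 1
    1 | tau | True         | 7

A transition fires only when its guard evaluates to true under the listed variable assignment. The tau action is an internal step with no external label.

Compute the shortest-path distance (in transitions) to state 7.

Answer: 2

Working:
Layered search for 7:
  L0 = {0}
  L1 = {1}
  L2 = {2,7}
first hit 7 at d=2 via b·tau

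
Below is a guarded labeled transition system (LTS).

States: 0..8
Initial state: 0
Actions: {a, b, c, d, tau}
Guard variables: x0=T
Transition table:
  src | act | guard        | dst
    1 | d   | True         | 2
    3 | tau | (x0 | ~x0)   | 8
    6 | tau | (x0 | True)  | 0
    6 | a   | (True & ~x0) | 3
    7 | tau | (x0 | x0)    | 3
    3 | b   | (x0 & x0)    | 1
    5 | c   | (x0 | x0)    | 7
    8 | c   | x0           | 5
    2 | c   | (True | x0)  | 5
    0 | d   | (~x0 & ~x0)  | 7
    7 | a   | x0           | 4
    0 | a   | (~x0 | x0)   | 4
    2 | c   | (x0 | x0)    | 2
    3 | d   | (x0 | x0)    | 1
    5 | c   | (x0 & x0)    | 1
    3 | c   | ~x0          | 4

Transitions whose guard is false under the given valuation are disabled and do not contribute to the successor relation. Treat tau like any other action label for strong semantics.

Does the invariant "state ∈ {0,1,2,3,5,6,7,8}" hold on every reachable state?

Inv-set: {0,1,2,3,5,6,7,8}
Reach set: {0,4}
  0: ✓
  4: ✗ unsafe
counterexample path to 4: a

Answer: INVARIANT VIOLATED at state 4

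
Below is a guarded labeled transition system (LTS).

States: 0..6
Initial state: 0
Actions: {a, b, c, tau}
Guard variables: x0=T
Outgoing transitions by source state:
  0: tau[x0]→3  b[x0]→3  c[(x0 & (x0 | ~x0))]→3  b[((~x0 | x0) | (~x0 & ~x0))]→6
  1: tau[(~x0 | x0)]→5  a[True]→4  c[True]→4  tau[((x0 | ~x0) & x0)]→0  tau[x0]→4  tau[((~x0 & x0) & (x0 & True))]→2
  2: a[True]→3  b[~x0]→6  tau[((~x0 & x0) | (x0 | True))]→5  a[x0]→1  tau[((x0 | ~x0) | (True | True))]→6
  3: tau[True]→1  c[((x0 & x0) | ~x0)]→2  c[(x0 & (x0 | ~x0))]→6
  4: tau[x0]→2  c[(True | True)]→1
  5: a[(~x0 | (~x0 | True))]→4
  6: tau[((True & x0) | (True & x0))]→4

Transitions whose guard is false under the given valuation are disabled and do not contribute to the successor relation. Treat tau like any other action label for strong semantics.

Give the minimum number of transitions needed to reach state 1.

Answer: 2

Analysis:
BFS to 1:
  L0 = {0}
  L1 = {3,6}
  L2 = {1,2,4}
1 enters at depth 2; path b·tau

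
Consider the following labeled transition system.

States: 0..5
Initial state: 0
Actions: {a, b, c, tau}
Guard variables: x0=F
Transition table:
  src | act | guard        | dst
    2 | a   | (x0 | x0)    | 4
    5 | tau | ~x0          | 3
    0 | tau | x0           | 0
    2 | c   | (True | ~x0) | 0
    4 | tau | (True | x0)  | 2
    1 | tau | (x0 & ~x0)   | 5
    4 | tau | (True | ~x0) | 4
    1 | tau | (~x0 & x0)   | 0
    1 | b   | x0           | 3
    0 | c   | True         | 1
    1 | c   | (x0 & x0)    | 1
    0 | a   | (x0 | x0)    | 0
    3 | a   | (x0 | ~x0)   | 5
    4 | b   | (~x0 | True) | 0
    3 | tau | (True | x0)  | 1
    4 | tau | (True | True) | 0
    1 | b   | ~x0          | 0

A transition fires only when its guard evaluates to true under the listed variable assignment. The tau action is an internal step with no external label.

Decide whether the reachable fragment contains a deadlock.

Reachable = {0,1}
  0: c→1  [deg 1]
  1: b→0  [deg 1]

Answer: DEADLOCK-FREE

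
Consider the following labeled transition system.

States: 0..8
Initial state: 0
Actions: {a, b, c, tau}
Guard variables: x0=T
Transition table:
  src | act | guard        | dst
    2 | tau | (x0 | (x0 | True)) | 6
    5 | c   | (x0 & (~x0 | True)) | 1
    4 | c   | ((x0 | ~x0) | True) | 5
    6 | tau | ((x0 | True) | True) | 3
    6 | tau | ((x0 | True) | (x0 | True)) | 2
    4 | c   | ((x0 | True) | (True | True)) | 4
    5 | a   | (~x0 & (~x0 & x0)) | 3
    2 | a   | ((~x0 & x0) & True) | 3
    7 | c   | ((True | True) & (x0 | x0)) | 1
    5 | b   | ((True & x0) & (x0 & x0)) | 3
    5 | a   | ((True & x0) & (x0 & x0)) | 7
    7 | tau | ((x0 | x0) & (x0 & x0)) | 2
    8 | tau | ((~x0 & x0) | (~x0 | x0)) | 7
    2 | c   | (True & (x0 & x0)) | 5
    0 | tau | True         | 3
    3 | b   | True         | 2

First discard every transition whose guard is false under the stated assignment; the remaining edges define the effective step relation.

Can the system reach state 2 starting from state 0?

Answer: REACHABLE

Analysis:
Guard filter leaves 14 enabled edge(s).
Layer 0: {0}
Layer 1: {3}  now seen {0,3}
Layer 2: {2}  now seen {0,2,3}
Layer 3: {5,6}  now seen {0,2,3,5,6}
Layer 4: {1,7}  now seen {0,1,2,3,5,6,7}
Reach set: {0,1,2,3,5,6,7}
trace reaching 2: tau·b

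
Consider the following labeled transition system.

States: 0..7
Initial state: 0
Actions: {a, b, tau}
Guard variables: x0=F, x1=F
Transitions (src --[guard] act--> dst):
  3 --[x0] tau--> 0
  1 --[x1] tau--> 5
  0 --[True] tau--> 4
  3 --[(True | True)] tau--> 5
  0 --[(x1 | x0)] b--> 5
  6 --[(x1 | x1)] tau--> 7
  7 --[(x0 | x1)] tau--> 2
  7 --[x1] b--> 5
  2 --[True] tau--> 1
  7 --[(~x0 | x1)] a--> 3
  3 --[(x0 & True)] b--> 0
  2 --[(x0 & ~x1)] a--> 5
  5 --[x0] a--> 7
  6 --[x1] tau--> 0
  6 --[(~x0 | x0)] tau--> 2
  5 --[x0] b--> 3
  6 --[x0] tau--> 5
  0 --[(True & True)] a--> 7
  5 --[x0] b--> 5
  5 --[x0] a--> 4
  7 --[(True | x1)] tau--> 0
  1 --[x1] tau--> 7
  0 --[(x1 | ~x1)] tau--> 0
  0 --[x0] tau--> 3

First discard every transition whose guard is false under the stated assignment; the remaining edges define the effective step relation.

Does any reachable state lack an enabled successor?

Reachable = {0,3,4,5,7}
  0: a→7  tau→0  tau→4  [deg 3]
  3: tau→5  [deg 1]
  4: ∅  [deadlock]
  5: ∅  [deadlock]
  7: a→3  tau→0  [deg 2]
Path to 4: tau

Answer: DEADLOCK at state 4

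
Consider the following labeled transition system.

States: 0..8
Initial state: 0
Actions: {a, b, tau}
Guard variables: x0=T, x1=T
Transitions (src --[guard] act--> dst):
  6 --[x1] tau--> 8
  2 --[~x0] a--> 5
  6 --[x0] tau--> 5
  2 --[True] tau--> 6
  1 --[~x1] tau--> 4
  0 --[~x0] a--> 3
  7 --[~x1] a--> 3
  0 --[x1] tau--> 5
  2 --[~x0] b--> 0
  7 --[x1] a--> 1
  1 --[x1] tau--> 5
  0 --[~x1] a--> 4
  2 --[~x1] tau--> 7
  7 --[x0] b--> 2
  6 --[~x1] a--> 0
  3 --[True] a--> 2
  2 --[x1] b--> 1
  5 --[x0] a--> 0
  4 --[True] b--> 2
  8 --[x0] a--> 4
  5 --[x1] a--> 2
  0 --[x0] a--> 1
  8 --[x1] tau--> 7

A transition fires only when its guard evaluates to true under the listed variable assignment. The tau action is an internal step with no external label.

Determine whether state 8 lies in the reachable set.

15 transition(s) survive guard evaluation.
depth 0: {0}
depth 1: {1,5}  cumulative {0,1,5}
depth 2: {2}  cumulative {0,1,2,5}
depth 3: {6}  cumulative {0,1,2,5,6}
depth 4: {8}  cumulative {0,1,2,5,6,8}
depth 5: {4,7}  cumulative {0,1,2,4,5,6,7,8}
Reachable = {0,1,2,4,5,6,7,8}
trace reaching 8: tau·a·tau·tau

Answer: REACHABLE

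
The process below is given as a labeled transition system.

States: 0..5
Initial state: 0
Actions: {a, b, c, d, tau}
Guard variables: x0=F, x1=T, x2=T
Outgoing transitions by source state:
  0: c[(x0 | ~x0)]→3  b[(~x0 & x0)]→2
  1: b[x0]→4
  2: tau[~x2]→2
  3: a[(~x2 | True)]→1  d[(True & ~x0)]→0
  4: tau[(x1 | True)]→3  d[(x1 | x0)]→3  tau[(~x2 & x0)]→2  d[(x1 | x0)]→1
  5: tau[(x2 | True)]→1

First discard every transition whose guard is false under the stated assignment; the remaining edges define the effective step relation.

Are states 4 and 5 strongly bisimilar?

Bisimulation quotient by refinement:
  round 0: {{0,1,2,3,4,5}}
  round 1: {{0},{1,2},{3},{4},{5}}
stable after 2 split(s): 5 block(s)
[4]={4}  [5]={5}

Answer: NOT BISIMILAR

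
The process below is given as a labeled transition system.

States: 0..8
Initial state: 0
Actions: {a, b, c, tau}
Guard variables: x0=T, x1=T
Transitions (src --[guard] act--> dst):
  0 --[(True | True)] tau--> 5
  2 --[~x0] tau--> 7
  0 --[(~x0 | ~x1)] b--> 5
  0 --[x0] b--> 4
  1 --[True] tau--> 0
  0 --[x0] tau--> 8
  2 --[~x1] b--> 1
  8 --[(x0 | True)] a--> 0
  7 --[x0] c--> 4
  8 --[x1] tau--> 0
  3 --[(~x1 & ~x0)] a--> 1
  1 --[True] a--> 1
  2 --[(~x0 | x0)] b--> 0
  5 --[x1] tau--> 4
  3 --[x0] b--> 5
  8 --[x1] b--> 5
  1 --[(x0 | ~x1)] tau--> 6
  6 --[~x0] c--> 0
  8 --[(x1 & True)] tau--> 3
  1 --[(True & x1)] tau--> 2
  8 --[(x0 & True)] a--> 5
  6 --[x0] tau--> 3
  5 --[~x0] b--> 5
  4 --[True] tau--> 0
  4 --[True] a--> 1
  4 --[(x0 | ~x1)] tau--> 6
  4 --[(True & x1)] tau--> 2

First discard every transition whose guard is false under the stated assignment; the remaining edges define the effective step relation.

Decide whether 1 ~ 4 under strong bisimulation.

Answer: BISIMILAR

Analysis:
Bisimulation quotient by refinement:
  π0 = {{0,1,2,3,4,5,6,7,8}}
  π1 = {{0},{1,4},{2,3},{5,6},{7},{8}}
  π2 = {{0},{1,4},{2},{3},{5},{6},{7},{8}}
8 equivalence class(es) (converged in 3)
[1]={1,4}  [4]={1,4}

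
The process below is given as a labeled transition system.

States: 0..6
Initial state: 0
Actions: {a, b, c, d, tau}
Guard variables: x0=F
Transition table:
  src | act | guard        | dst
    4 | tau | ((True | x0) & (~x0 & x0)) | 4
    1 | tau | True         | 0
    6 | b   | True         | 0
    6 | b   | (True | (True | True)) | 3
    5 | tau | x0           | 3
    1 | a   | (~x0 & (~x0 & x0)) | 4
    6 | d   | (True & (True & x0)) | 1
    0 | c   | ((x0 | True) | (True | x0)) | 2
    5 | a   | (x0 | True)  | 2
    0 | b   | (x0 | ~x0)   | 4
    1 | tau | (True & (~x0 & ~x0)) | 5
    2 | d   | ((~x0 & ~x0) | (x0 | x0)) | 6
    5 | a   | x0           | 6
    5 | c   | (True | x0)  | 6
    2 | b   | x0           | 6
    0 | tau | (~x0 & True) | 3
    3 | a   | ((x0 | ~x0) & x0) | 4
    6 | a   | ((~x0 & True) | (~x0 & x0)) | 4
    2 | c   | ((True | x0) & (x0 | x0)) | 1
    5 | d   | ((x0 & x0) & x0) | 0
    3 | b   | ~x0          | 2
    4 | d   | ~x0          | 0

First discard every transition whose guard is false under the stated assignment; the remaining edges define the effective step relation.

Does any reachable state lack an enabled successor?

Answer: DEADLOCK-FREE

Working:
Reachable = {0,2,3,4,6}
  0: b→4  c→2  tau→3  [3 out]
  2: d→6  [1 out]
  3: b→2  [1 out]
  4: d→0  [1 out]
  6: a→4  b→0  b→3  [3 out]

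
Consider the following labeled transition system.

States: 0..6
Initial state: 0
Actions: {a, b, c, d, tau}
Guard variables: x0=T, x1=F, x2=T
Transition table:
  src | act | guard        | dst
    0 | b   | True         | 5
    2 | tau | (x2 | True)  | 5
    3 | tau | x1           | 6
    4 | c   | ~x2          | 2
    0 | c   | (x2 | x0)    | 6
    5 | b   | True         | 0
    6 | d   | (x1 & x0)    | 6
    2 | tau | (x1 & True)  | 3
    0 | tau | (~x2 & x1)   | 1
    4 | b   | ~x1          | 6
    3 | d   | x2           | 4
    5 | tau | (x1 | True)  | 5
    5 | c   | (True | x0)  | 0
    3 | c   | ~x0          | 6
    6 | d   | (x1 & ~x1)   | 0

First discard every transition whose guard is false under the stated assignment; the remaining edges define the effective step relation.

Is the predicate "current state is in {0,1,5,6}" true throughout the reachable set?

Allowed set {0,1,5,6}
R = {0,5,6}
  0: ✓
  5: ✓
  6: ✓

Answer: INVARIANT HOLDS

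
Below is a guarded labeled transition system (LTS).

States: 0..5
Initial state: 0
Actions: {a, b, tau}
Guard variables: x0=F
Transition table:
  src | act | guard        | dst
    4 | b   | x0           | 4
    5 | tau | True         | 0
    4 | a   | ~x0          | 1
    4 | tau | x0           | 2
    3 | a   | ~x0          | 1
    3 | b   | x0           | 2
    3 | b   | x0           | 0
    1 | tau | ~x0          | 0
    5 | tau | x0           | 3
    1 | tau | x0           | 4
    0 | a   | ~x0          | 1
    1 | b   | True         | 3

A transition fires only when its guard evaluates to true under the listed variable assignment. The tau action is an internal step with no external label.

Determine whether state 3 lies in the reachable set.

Guard filter leaves 6 enabled edge(s).
Layer 0: {0}
Layer 1: {1}  now seen {0,1}
Layer 2: {3}  now seen {0,1,3}
Reachable = {0,1,3}
witness 3: a·b

Answer: REACHABLE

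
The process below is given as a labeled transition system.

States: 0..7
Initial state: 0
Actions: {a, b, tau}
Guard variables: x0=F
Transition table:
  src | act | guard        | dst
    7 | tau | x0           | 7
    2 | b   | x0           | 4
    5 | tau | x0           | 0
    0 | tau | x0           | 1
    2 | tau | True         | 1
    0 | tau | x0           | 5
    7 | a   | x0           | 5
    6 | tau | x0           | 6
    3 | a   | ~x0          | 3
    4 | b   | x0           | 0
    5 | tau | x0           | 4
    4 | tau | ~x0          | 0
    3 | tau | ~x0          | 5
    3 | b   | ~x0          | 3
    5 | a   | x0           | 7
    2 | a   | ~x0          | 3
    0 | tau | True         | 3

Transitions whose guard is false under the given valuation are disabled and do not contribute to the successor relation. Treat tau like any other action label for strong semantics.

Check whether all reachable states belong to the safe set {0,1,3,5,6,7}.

Answer: INVARIANT HOLDS

Analysis:
Safe = {0,1,3,5,6,7}
R = {0,3,5}
  0: safe
  3: safe
  5: safe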